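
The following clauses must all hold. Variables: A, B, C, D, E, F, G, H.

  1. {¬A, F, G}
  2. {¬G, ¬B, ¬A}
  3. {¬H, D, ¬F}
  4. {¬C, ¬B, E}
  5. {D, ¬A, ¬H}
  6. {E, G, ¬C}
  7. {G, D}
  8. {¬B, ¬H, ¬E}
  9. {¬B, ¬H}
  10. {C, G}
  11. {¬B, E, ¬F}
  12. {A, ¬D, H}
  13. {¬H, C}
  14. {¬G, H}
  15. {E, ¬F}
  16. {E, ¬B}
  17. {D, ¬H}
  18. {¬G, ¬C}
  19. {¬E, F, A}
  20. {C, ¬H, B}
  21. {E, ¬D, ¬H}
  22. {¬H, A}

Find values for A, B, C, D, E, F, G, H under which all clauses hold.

A=T, B=F, C=T, D=T, E=T, F=T, G=F, H=T

Set A = True and propagate.
For the remaining variables, B = False, C = True, D = True, E = True, F = True, G = False, H = True works.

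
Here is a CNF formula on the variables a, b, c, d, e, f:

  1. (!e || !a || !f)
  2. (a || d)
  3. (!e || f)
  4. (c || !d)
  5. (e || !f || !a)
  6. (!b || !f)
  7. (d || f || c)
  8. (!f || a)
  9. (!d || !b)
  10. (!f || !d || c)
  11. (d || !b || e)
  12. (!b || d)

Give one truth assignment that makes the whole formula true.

b occurs only negated in the remaining clauses — set b = False.
c occurs only positively in the remaining clauses — set c = True.
Branch on a: take a = True.
For the remaining variables, d = True, e = False, f = False works.
Every clause has at least one true literal under this assignment.
Check each clause:
  1. (!e || !a || !f) — !f is true.
  2. (d || a) — a is true.
  3. (f || !e) — !e is true.
  4. (c || !d) — c is true.
  5. (e || !f || !a) — !f is true.
  6. (!f || !b) — !f is true.
  7. (f || d || c) — c is true.
  8. (a || !f) — a is true.
  9. (!d || !b) — !b is true.
  10. (!d || c || !f) — !f is true.
  11. (!b || e || d) — d is true.
  12. (!b || d) — d is true.

a=True, b=False, c=True, d=True, e=False, f=False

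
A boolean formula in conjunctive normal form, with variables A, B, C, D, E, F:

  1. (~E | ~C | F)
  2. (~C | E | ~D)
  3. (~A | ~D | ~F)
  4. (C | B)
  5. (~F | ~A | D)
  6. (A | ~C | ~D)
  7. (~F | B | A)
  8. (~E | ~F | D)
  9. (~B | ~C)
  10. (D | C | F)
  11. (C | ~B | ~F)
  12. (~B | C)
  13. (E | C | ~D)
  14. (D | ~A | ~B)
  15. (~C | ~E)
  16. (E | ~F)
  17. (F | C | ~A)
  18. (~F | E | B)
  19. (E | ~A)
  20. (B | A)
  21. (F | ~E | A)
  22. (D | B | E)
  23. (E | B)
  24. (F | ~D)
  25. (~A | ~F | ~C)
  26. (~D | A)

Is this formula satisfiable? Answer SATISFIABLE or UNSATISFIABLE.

UNSATISFIABLE

F = True:
  propagation gives E=True, D=True, A=False; an empty clause results — contradiction.
F = False:
  propagation gives D=False, C=True, E=False, B=False; an empty clause results — contradiction.
Every branch closes, so no satisfying assignment exists.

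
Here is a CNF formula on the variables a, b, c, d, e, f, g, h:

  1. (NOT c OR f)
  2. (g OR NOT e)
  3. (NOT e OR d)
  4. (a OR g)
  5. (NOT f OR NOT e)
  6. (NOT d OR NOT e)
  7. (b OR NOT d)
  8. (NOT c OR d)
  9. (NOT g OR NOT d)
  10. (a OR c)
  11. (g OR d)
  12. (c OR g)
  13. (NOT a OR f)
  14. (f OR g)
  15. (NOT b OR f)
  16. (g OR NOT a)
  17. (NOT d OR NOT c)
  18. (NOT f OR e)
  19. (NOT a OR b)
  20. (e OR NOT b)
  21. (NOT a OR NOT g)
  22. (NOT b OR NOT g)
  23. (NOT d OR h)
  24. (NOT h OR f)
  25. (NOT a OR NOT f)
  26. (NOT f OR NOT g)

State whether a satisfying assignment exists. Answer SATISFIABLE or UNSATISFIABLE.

g = True:
  propagation gives d=False, e=False, c=False, a=True; an empty clause results — contradiction.
g = False:
  propagation gives e=False, a=True; an empty clause results — contradiction.
Every branch closes, so no satisfying assignment exists.

UNSATISFIABLE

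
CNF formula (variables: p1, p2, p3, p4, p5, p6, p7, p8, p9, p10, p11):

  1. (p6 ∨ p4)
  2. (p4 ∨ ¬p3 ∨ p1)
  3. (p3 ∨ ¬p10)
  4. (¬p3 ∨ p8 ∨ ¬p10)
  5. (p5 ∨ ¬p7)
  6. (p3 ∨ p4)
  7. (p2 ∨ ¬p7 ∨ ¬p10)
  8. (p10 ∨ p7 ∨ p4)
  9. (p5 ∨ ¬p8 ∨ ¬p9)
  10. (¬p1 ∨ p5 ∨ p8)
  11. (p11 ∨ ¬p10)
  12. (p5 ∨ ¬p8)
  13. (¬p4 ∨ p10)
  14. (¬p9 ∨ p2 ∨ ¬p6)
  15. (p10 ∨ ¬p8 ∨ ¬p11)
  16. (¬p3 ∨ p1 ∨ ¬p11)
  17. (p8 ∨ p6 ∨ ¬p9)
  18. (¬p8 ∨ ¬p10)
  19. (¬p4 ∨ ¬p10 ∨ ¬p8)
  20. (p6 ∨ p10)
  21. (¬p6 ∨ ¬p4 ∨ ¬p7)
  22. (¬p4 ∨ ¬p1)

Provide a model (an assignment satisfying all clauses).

Pure literal: p2 appears only positively; assign p2 = True.
Pure literal: p5 appears only positively; assign p5 = True.
Branch on p1: take p1 = True.
  then p4 is forced to False.
  then p6 is forced to True.
  then p3 is forced to True.
The remaining clauses are satisfied by p7 = True, p8 = False, p9 = True, p10 = False, p11 = False.

p1=T  p2=T  p3=T  p4=F  p5=T  p6=T  p7=T  p8=F  p9=T  p10=F  p11=F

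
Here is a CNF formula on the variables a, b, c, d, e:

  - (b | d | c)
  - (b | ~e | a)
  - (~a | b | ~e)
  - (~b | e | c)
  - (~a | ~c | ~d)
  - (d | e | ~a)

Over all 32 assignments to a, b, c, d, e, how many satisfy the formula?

Case analysis on a and b:
  a=1, b=1: remaining (c,d,e) ∈ {(0,0,1); (0,1,1); (1,0,1)} — 3.
  a=1, b=0: remaining (c,d,e) ∈ {(0,1,0)} — 1.
  a=0, b=1: d free; 3 ways for (c,e) × 2^1 = 6.
  a=0, b=0: remaining (c,d,e) ∈ {(0,1,0); (1,0,0); (1,1,0)} — 3.
Total: 3 + 1 + 6 + 3 = 13.

13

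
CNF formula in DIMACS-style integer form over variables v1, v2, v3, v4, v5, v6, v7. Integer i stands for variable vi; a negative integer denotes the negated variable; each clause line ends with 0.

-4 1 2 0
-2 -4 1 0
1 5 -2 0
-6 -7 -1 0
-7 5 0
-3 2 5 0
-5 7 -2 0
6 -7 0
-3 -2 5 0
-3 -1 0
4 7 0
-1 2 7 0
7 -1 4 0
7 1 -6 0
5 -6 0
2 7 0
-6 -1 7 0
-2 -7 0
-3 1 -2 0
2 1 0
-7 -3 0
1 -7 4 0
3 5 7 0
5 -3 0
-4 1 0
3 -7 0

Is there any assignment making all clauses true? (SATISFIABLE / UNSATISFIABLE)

v7 = True:
  propagation gives v5=True, v6=True, v1=False, v2=False; an empty clause results — contradiction.
v7 = False:
  propagation gives v4=True, v2=True, v1=True, v5=False; an empty clause results — contradiction.
Every branch closes, so no satisfying assignment exists.

UNSATISFIABLE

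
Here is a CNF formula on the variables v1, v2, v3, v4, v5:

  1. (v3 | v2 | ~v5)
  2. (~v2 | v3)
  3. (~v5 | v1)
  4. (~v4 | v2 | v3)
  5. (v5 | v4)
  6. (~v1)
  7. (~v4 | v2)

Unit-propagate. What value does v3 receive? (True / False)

True

(~v1) is a unit clause: v1 = False.
In (v1 | ~v5), v1 is now false; ~v5 must hold, so v5 = False.
(v5 | v4): since v5 = False, the clause reduces to (v4). v4 = True.
In (~v4 | v2), ~v4 is now false; v2 must hold, so v2 = True.
(~v2 | v3) with v2 = True leaves only v3, so v3 = True.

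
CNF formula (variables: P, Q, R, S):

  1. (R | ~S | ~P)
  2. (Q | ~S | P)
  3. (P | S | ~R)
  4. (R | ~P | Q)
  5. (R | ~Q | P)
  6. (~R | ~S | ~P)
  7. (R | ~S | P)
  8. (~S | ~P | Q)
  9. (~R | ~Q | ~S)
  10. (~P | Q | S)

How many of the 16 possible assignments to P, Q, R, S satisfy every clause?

Satisfying assignments:
  P=F Q=F R=F S=F
  P=T Q=T R=F S=F
  P=T Q=T R=T S=F
Count: 3.

3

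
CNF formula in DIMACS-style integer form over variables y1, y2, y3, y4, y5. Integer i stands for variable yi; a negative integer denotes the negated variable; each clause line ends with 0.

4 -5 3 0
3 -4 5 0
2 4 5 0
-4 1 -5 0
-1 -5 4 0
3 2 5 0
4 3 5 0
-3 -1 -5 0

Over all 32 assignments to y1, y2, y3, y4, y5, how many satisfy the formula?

10

Case analysis on y5 and y4:
  y5=1, y4=1: remaining (y1,y2,y3) ∈ {(1,0,0); (1,1,0)} — 2.
  y5=1, y4=0: remaining (y1,y2,y3) ∈ {(0,0,1); (0,1,1)} — 2.
  y5=0, y4=1: remaining (y1,y2,y3) ∈ {(0,0,1); (0,1,1); (1,0,1); (1,1,1)} — 4.
  y5=0, y4=0: remaining (y1,y2,y3) ∈ {(0,1,1); (1,1,1)} — 2.
Total: 2 + 2 + 4 + 2 = 10.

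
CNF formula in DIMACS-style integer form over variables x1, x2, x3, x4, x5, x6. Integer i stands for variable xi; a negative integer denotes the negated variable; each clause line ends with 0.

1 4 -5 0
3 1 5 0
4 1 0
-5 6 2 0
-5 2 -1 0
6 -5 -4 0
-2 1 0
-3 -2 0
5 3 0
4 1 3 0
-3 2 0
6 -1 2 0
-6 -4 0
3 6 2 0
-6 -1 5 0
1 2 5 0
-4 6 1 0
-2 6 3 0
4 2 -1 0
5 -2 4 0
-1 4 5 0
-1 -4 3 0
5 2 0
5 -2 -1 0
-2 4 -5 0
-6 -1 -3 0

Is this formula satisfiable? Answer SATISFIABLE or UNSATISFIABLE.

UNSATISFIABLE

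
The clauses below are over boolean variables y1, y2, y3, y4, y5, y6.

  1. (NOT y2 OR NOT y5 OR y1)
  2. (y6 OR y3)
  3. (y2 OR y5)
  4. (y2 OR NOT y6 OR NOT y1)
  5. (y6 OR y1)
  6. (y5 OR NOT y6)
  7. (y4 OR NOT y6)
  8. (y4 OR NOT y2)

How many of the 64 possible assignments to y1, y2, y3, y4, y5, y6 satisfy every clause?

Split on y6, then y2.
  y6=1, y2=1: remaining (y1,y3,y4,y5) ∈ {(1,0,1,1); (1,1,1,1)} — 2.
  y6=1, y2=0: remaining (y1,y3,y4,y5) ∈ {(0,0,1,1); (0,1,1,1)} — 2.
  y6=0, y2=1: remaining (y1,y3,y4,y5) ∈ {(1,1,1,0); (1,1,1,1)} — 2.
  y6=0, y2=0: remaining (y1,y3,y4,y5) ∈ {(1,1,0,1); (1,1,1,1)} — 2.
Total: 2 + 2 + 2 + 2 = 8.

8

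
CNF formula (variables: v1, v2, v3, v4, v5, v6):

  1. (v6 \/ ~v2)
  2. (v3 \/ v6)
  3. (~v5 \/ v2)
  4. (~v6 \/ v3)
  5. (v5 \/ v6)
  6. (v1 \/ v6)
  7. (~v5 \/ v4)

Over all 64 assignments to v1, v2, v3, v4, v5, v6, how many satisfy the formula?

10

Split on v6, then v5.
  v6=T, v5=T: remaining (v1,v2,v3,v4) ∈ {(F,T,T,T); (T,T,T,T)} — 2.
  v6=T, v5=F: forces v3=T; v1, v2, v4 free → 2^3 = 8.
  v6=F, v5=T: a clause becomes empty — 0.
  v6=F, v5=F: a clause becomes empty — 0.
Total: 2 + 8 + 0 + 0 = 10.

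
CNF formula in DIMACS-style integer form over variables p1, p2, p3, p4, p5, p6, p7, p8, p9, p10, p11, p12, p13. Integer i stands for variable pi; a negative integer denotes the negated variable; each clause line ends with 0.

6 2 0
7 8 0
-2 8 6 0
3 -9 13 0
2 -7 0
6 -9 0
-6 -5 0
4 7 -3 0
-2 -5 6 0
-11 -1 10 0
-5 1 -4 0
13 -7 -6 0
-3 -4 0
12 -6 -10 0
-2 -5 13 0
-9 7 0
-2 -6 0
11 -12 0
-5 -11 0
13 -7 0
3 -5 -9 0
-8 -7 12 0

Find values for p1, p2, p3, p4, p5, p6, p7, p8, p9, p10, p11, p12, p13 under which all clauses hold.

Pure literal: p5 appears only negated; assign p5 = False.
p9 occurs only negated in the remaining clauses — set p9 = False.
Try p1 = True.
Try p2 = True.
  then p6 is forced to False.
  then p8 is forced to True.
The remaining clauses are satisfied by p3 = False, p4 = False, p7 = False, p10 = True, p11 = False, p12 = False, p13 = False.
Every clause has at least one true literal under this assignment.

p1=True, p2=True, p3=False, p4=False, p5=False, p6=False, p7=False, p8=True, p9=False, p10=True, p11=False, p12=False, p13=False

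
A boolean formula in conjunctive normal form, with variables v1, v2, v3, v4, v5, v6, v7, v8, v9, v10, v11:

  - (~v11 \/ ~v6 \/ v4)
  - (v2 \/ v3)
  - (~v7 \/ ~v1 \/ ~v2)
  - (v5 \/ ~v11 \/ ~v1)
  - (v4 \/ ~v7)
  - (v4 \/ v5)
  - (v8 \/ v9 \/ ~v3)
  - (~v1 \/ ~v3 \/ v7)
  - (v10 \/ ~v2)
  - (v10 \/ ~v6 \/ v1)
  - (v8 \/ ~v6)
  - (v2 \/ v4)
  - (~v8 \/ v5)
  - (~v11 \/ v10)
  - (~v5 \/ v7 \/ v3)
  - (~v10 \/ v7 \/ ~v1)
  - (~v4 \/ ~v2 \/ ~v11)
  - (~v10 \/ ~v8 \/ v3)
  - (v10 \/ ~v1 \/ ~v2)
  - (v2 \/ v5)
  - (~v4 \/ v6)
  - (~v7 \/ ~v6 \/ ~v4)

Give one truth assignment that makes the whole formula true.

Pure literal: v9 appears only positively; assign v9 = True.
v11 occurs only negated in the remaining clauses — set v11 = False.
Try v1 = False.
Branch on v2: take v2 = True.
  then v10 is forced to True.
For the remaining variables, v3 = True, v4 = False, v5 = True, v6 = True, v7 = False, v8 = True works.
Check each clause:
  1. (~v11 \/ v4 \/ ~v6) — ~v11 is true.
  2. (v2 \/ v3) — v2 is true.
  3. (~v7 \/ ~v1 \/ ~v2) — ~v7 is true.
  4. (v5 \/ ~v11 \/ ~v1) — ~v11 is true.
  5. (v4 \/ ~v7) — ~v7 is true.
  6. (v4 \/ v5) — v5 is true.
  7. (v9 \/ ~v3 \/ v8) — v8 is true.
  8. (~v3 \/ ~v1 \/ v7) — ~v1 is true.
  9. (v10 \/ ~v2) — v10 is true.
  10. (~v6 \/ v1 \/ v10) — v10 is true.
  11. (~v6 \/ v8) — v8 is true.
  12. (v2 \/ v4) — v2 is true.
  13. (~v8 \/ v5) — v5 is true.
  14. (~v11 \/ v10) — v10 is true.
  15. (v3 \/ v7 \/ ~v5) — v3 is true.
  16. (v7 \/ ~v1 \/ ~v10) — ~v1 is true.
  17. (~v11 \/ ~v4 \/ ~v2) — ~v4 is true.
  18. (~v10 \/ ~v8 \/ v3) — v3 is true.
  19. (~v2 \/ ~v1 \/ v10) — v10 is true.
  20. (v5 \/ v2) — v2 is true.
  21. (v6 \/ ~v4) — ~v4 is true.
  22. (~v7 \/ ~v6 \/ ~v4) — ~v7 is true.

v1 = False, v2 = True, v3 = True, v4 = False, v5 = True, v6 = True, v7 = False, v8 = True, v9 = True, v10 = True, v11 = False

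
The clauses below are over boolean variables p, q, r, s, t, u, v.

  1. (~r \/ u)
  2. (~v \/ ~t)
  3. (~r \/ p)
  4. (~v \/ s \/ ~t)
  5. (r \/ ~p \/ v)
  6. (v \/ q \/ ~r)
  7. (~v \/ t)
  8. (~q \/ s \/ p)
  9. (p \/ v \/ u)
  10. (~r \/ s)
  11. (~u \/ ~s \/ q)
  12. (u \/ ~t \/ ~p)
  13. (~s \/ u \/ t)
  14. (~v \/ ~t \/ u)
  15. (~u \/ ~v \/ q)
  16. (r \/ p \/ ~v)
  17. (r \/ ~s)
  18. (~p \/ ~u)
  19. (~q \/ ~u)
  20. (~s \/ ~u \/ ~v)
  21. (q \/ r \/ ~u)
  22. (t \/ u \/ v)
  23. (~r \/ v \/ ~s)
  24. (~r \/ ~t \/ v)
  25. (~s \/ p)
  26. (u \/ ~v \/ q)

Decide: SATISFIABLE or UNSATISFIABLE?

UNSATISFIABLE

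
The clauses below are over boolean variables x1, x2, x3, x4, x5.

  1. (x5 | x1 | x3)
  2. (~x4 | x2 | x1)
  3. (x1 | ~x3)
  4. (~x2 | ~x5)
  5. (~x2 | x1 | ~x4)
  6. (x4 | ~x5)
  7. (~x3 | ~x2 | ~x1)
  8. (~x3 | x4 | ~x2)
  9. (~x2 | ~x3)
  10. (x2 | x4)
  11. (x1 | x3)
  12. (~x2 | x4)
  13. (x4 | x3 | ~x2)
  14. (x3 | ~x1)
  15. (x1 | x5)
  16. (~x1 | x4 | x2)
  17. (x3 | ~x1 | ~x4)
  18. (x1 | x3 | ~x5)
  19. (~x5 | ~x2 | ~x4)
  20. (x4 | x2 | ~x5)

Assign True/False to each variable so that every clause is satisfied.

x1 = T, x2 = F, x3 = T, x4 = T, x5 = T

Check each clause:
  1. (x5 | x1 | x3) — x1 is true.
  2. (x1 | ~x4 | x2) — x1 is true.
  3. (~x3 | x1) — x1 is true.
  4. (~x5 | ~x2) — ~x2 is true.
  5. (~x4 | ~x2 | x1) — x1 is true.
  6. (x4 | ~x5) — x4 is true.
  7. (~x2 | ~x3 | ~x1) — ~x2 is true.
  8. (x4 | ~x2 | ~x3) — x4 is true.
  9. (~x3 | ~x2) — ~x2 is true.
  10. (x4 | x2) — x4 is true.
  11. (x3 | x1) — x1 is true.
  12. (~x2 | x4) — x4 is true.
  13. (~x2 | x3 | x4) — x3 is true.
  14. (x3 | ~x1) — x3 is true.
  15. (x1 | x5) — x1 is true.
  16. (~x1 | x4 | x2) — x4 is true.
  17. (~x1 | ~x4 | x3) — x3 is true.
  18. (x3 | ~x5 | x1) — x3 is true.
  19. (~x5 | ~x4 | ~x2) — ~x2 is true.
  20. (~x5 | x2 | x4) — x4 is true.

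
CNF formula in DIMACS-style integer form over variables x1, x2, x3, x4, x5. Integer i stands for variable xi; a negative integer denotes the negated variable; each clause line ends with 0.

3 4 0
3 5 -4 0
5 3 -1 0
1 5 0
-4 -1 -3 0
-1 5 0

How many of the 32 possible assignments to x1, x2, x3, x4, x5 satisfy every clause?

10

Case analysis on x1 and x3:
  x1=T, x3=T: remaining (x2,x4,x5) ∈ {(F,F,T); (T,F,T)} — 2.
  x1=T, x3=F: remaining (x2,x4,x5) ∈ {(F,T,T); (T,T,T)} — 2.
  x1=F, x3=T: remaining (x2,x4,x5) ∈ {(F,F,T); (F,T,T); (T,F,T); (T,T,T)} — 4.
  x1=F, x3=F: remaining (x2,x4,x5) ∈ {(F,T,T); (T,T,T)} — 2.
Total: 2 + 2 + 4 + 2 = 10.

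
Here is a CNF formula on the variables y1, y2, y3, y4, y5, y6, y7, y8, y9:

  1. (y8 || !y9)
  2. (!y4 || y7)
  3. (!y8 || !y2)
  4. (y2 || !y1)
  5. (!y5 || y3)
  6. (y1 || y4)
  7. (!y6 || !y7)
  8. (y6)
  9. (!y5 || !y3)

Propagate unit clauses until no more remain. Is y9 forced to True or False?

(y6) stands alone — y6 = True.
(!y6 || !y7) with y6 = True leaves only !y7, so y7 = False.
(y7 || !y4) with y7 = False leaves only !y4, so y4 = False.
(y4 || y1) with y4 = False leaves only y1, so y1 = True.
In (y2 || !y1), !y1 is now false; y2 must hold, so y2 = True.
From (!y8 || !y2) and y2 = True: y8 = False.
In (!y9 || y8), y8 is now false; !y9 must hold, so y9 = False.

False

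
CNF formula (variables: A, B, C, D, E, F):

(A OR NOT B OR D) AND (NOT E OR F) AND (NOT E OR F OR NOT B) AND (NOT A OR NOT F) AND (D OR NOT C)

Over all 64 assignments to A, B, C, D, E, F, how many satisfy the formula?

Split on F, then A.
  F=1, A=1: a clause becomes empty — 0.
  F=1, A=0: E free; 5 ways for (B,C,D) × 2^1 = 10.
  F=0, A=1: B free; 3 ways for (C,D,E) × 2^1 = 6.
  F=0, A=0: 5 of the 16 assignments to (B,C,D,E) work.
Total: 0 + 10 + 6 + 5 = 21.

21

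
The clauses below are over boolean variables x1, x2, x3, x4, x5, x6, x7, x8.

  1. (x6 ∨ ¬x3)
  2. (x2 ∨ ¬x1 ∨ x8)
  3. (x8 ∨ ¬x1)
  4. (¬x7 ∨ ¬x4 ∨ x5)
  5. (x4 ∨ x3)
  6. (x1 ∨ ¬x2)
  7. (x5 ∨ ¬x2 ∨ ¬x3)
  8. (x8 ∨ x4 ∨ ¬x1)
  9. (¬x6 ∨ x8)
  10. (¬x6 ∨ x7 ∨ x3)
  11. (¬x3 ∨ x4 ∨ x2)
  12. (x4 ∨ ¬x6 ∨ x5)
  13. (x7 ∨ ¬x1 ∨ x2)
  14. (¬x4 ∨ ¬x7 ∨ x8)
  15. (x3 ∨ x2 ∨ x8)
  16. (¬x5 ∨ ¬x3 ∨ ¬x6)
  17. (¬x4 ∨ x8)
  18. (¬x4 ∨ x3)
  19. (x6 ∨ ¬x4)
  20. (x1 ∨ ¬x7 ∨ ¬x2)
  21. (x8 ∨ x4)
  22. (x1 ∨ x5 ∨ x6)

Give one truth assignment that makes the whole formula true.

x1=0, x2=0, x3=1, x4=1, x5=0, x6=1, x7=0, x8=1

Check each clause:
  1. (x6 ∨ ¬x3) — x6 is true.
  2. (x8 ∨ x2 ∨ ¬x1) — x8 is true.
  3. (¬x1 ∨ x8) — x8 is true.
  4. (¬x4 ∨ x5 ∨ ¬x7) — ¬x7 is true.
  5. (x4 ∨ x3) — x3 is true.
  6. (¬x2 ∨ x1) — ¬x2 is true.
  7. (¬x3 ∨ ¬x2 ∨ x5) — ¬x2 is true.
  8. (¬x1 ∨ x8 ∨ x4) — x8 is true.
  9. (¬x6 ∨ x8) — x8 is true.
  10. (¬x6 ∨ x3 ∨ x7) — x3 is true.
  11. (x2 ∨ x4 ∨ ¬x3) — x4 is true.
  12. (x4 ∨ x5 ∨ ¬x6) — x4 is true.
  13. (x7 ∨ ¬x1 ∨ x2) — ¬x1 is true.
  14. (x8 ∨ ¬x4 ∨ ¬x7) — x8 is true.
  15. (x3 ∨ x8 ∨ x2) — x8 is true.
  16. (¬x3 ∨ ¬x5 ∨ ¬x6) — ¬x5 is true.
  17. (¬x4 ∨ x8) — x8 is true.
  18. (x3 ∨ ¬x4) — x3 is true.
  19. (¬x4 ∨ x6) — x6 is true.
  20. (¬x2 ∨ ¬x7 ∨ x1) — ¬x7 is true.
  21. (x4 ∨ x8) — x8 is true.
  22. (x5 ∨ x6 ∨ x1) — x6 is true.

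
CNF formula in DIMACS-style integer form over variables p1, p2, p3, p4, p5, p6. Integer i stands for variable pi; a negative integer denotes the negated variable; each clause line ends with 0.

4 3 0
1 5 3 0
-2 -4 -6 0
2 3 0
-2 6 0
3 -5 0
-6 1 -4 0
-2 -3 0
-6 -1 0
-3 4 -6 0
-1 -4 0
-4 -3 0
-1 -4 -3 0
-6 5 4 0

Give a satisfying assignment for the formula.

p1=F  p2=F  p3=T  p4=F  p5=F  p6=F

Check each clause:
  1. {p3, p4} — p3 is true.
  2. {p1, p5, p3} — p3 is true.
  3. {¬p6, ¬p4, ¬p2} — ¬p6 is true.
  4. {p3, p2} — p3 is true.
  5. {¬p2, p6} — ¬p2 is true.
  6. {p3, ¬p5} — p3 is true.
  7. {¬p6, ¬p4, p1} — ¬p6 is true.
  8. {¬p2, ¬p3} — ¬p2 is true.
  9. {¬p1, ¬p6} — ¬p6 is true.
  10. {¬p6, ¬p3, p4} — ¬p6 is true.
  11. {¬p4, ¬p1} — ¬p4 is true.
  12. {¬p3, ¬p4} — ¬p4 is true.
  13. {¬p1, ¬p4, ¬p3} — ¬p4 is true.
  14. {p5, ¬p6, p4} — ¬p6 is true.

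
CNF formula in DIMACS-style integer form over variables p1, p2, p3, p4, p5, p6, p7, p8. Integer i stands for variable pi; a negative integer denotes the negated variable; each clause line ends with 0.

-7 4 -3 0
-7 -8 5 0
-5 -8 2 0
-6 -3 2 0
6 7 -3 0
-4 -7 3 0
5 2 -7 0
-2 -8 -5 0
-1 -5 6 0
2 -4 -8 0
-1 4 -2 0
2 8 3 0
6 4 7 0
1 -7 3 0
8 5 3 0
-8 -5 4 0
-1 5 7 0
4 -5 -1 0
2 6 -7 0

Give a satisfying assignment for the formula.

Set p1 = False and propagate.
Set p2 = True and propagate.
Try p3 = False.
  then p7 is forced to False.
For the remaining variables, p4 = True, p5 = True, p6 = True, p8 = False works.
Check each clause:
  1. (p4 \/ ~p3 \/ ~p7) — ~p7 is true.
  2. (~p8 \/ p5 \/ ~p7) — ~p8 is true.
  3. (~p8 \/ ~p5 \/ p2) — ~p8 is true.
  4. (~p6 \/ p2 \/ ~p3) — p2 is true.
  5. (p6 \/ p7 \/ ~p3) — ~p3 is true.
  6. (~p7 \/ ~p4 \/ p3) — ~p7 is true.
  7. (~p7 \/ p5 \/ p2) — ~p7 is true.
  8. (~p8 \/ ~p5 \/ ~p2) — ~p8 is true.
  9. (p6 \/ ~p5 \/ ~p1) — p6 is true.
  10. (~p4 \/ ~p8 \/ p2) — ~p8 is true.
  11. (p4 \/ ~p2 \/ ~p1) — p4 is true.
  12. (p8 \/ p3 \/ p2) — p2 is true.
  13. (p4 \/ p7 \/ p6) — p4 is true.
  14. (p3 \/ ~p7 \/ p1) — ~p7 is true.
  15. (p8 \/ p5 \/ p3) — p5 is true.
  16. (p4 \/ ~p5 \/ ~p8) — ~p8 is true.
  17. (p5 \/ p7 \/ ~p1) — p5 is true.
  18. (p4 \/ ~p5 \/ ~p1) — p4 is true.
  19. (p2 \/ ~p7 \/ p6) — ~p7 is true.

p1 = 0  p2 = 1  p3 = 0  p4 = 1  p5 = 1  p6 = 1  p7 = 0  p8 = 0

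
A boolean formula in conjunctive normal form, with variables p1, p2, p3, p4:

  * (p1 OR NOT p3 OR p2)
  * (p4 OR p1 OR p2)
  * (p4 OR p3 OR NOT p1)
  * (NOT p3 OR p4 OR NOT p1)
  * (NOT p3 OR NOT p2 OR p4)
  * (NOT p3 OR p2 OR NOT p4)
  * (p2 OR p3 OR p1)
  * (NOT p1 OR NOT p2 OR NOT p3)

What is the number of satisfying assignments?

5

Satisfying assignments:
  p1=0 p2=1 p3=0 p4=0
  p1=0 p2=1 p3=0 p4=1
  p1=0 p2=1 p3=1 p4=1
  p1=1 p2=0 p3=0 p4=1
  p1=1 p2=1 p3=0 p4=1
That's 5 in total.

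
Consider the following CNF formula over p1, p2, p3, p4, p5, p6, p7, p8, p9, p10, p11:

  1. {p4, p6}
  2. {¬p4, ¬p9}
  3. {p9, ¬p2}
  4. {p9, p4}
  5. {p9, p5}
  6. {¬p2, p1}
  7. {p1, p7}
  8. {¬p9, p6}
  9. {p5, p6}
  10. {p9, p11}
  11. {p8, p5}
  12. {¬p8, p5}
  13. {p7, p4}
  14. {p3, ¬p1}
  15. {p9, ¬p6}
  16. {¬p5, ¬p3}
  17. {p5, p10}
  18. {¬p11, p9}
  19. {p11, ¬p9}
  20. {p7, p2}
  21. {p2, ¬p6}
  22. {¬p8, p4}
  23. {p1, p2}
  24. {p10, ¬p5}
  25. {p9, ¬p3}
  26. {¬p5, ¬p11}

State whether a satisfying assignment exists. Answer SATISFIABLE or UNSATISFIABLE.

UNSATISFIABLE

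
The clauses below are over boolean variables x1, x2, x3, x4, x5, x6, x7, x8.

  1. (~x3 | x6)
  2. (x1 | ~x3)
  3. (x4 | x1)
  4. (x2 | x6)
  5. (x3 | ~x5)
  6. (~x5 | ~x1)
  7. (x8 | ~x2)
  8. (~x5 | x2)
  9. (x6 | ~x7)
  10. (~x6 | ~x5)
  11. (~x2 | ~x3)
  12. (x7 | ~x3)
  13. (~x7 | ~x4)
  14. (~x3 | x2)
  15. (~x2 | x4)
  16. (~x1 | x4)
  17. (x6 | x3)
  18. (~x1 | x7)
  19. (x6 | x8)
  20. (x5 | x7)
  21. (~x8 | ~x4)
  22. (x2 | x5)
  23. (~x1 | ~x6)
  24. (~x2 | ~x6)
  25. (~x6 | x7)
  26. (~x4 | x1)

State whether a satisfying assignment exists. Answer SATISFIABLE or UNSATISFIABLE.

x6 = True:
  propagation gives x5=False, x7=True, x4=False, x1=True; an empty clause results — contradiction.
x6 = False:
  propagation gives x3=False; an empty clause results — contradiction.
Every branch closes, so no satisfying assignment exists.

UNSATISFIABLE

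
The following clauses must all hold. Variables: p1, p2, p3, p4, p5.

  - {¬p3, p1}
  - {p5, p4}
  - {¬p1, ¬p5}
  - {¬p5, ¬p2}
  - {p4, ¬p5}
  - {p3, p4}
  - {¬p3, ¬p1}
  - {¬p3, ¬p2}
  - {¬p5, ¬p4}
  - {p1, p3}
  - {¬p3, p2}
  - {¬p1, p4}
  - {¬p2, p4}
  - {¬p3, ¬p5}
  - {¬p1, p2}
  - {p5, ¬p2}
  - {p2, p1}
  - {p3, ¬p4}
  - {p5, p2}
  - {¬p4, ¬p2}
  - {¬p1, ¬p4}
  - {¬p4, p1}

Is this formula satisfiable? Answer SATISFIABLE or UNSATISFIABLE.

UNSATISFIABLE

p4 = True:
  propagation gives p5=False, p2=False; an empty clause results — contradiction.
p4 = False:
  propagation gives p5=True; an empty clause results — contradiction.
Every branch closes, so no satisfying assignment exists.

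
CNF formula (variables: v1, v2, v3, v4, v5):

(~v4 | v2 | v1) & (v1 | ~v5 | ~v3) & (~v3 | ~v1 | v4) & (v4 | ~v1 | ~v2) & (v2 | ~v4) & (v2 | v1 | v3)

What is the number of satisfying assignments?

Case analysis on v1 and v2:
  v1=1, v2=1: remaining (v3,v4,v5) ∈ {(0,1,0); (0,1,1); (1,1,0); (1,1,1)} — 4.
  v1=1, v2=0: remaining (v3,v4,v5) ∈ {(0,0,0); (0,0,1)} — 2.
  v1=0, v2=1: v4 free; 3 ways for (v3,v5) × 2^1 = 6.
  v1=0, v2=0: remaining (v3,v4,v5) ∈ {(1,0,0)} — 1.
Total: 4 + 2 + 6 + 1 = 13.

13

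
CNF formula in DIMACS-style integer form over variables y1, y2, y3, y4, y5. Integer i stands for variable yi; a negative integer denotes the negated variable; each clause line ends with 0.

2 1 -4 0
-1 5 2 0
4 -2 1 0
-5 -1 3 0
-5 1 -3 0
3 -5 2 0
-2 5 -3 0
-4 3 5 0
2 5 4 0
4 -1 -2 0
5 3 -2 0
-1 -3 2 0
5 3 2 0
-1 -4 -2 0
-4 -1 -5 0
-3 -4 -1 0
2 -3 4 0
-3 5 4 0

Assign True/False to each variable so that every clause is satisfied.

Branch on y1: take y1 = False.
Try y2 = True.
  then y4 is forced to True.
For the remaining variables, y3 = False, y5 = True works.

y1=F, y2=T, y3=F, y4=T, y5=T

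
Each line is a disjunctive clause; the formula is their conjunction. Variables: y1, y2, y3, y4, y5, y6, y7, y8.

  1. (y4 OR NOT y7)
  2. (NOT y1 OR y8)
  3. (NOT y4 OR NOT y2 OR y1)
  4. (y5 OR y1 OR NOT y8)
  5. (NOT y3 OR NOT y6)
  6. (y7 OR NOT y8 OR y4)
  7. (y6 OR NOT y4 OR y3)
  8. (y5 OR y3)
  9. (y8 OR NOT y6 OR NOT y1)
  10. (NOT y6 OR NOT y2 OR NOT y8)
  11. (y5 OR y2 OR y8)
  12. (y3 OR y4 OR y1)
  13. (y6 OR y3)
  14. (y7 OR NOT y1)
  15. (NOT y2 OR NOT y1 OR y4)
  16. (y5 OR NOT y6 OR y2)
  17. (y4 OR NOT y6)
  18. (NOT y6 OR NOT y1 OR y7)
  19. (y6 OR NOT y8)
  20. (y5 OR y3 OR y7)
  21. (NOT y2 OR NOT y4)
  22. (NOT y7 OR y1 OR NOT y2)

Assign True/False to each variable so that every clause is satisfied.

y1 = F, y2 = F, y3 = T, y4 = F, y5 = T, y6 = F, y7 = F, y8 = F

Pure literal: y5 appears only positively; assign y5 = True.
Try y1 = False.
Try y2 = False.
Try y3 = True.
  then y6 is forced to False.
  then y8 is forced to False.
The remaining clauses are satisfied by y4 = False, y7 = False.
Every clause has at least one true literal under this assignment.
Check each clause:
  1. (NOT y7 OR y4) — NOT y7 is true.
  2. (y8 OR NOT y1) — NOT y1 is true.
  3. (NOT y4 OR NOT y2 OR y1) — NOT y4 is true.
  4. (y5 OR y1 OR NOT y8) — NOT y8 is true.
  5. (NOT y3 OR NOT y6) — NOT y6 is true.
  6. (NOT y8 OR y4 OR y7) — NOT y8 is true.
  7. (NOT y4 OR y6 OR y3) — y3 is true.
  8. (y5 OR y3) — y3 is true.
  9. (y8 OR NOT y1 OR NOT y6) — NOT y6 is true.
  10. (NOT y2 OR NOT y6 OR NOT y8) — NOT y8 is true.
  11. (y8 OR y2 OR y5) — y5 is true.
  12. (y1 OR y4 OR y3) — y3 is true.
  13. (y6 OR y3) — y3 is true.
  14. (y7 OR NOT y1) — NOT y1 is true.
  15. (NOT y1 OR y4 OR NOT y2) — NOT y2 is true.
  16. (y2 OR y5 OR NOT y6) — NOT y6 is true.
  17. (y4 OR NOT y6) — NOT y6 is true.
  18. (y7 OR NOT y6 OR NOT y1) — NOT y6 is true.
  19. (NOT y8 OR y6) — NOT y8 is true.
  20. (y7 OR y3 OR y5) — y3 is true.
  21. (NOT y2 OR NOT y4) — NOT y4 is true.
  22. (NOT y2 OR y1 OR NOT y7) — NOT y7 is true.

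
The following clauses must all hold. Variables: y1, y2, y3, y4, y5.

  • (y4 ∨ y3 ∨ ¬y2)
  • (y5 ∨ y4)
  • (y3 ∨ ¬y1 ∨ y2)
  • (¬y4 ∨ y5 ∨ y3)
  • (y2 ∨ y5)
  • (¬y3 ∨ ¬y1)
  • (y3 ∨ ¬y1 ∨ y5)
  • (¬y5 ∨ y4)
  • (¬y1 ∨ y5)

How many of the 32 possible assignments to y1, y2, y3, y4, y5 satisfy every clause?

The models are:
  y1=0 y2=0 y3=0 y4=1 y5=1
  y1=0 y2=0 y3=1 y4=1 y5=1
  y1=0 y2=1 y3=0 y4=1 y5=1
  y1=0 y2=1 y3=1 y4=1 y5=0
  y1=0 y2=1 y3=1 y4=1 y5=1
  y1=1 y2=1 y3=0 y4=1 y5=1
That's 6 in total.

6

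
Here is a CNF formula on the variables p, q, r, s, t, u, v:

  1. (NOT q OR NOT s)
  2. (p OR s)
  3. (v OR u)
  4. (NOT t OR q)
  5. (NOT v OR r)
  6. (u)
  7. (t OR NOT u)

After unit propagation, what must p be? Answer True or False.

True

Unit clause (u) sets u = True.
(t OR NOT u) with u = True leaves only t, so t = True.
(q OR NOT t): since t = True, the clause reduces to (q). q = True.
(NOT s OR NOT q): since q = True, the clause reduces to (NOT s). s = False.
In (p OR s), s is now false; p must hold, so p = True.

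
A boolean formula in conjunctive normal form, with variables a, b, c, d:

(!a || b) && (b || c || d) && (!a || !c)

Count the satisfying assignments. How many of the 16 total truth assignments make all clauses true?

Split on a, then b.
  a=T, b=T: remaining (c,d) ∈ {(F,F); (F,T)} — 2.
  a=T, b=F: a clause becomes empty — 0.
  a=F, b=T: remaining (c,d) ∈ {(F,F); (F,T); (T,F); (T,T)} — 4.
  a=F, b=F: remaining (c,d) ∈ {(F,T); (T,F); (T,T)} — 3.
Total: 2 + 0 + 4 + 3 = 9.

9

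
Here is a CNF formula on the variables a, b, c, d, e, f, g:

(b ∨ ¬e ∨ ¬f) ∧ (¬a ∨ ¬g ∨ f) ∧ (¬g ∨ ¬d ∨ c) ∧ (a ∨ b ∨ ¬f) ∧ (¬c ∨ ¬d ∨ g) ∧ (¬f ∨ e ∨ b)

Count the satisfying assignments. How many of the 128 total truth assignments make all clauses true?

Split on f, then b.
  f=T, b=T: a, e free; 6 ways for (c,d,g) × 2^2 = 24.
  f=T, b=F: a clause becomes empty — 0.
  f=F, b=T: e free; 9 ways for (a,c,d,g) × 2^1 = 18.
  f=F, b=F: e free; 9 ways for (a,c,d,g) × 2^1 = 18.
Total: 24 + 0 + 18 + 18 = 60.

60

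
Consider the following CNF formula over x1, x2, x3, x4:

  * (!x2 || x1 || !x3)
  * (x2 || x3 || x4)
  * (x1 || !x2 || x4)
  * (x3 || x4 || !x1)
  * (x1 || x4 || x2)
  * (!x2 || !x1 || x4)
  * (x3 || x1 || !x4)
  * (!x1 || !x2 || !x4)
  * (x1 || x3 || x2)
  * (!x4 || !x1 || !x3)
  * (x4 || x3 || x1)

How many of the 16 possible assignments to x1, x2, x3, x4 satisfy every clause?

3

Satisfying assignments:
  x1=0 x2=0 x3=1 x4=1
  x1=1 x2=0 x3=0 x4=1
  x1=1 x2=0 x3=1 x4=0
That's 3 in total.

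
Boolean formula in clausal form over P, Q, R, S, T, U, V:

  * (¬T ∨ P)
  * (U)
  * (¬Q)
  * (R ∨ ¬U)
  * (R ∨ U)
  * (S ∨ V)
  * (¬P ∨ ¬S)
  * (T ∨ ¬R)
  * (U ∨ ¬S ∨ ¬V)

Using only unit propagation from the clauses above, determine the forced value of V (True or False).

True

(U) stands alone — U = True.
(¬Q) is a unit clause: Q = False.
In (¬U ∨ R), ¬U is now false; R must hold, so R = True.
(¬R ∨ T): since R = True, the clause reduces to (T). T = True.
(P ∨ ¬T) with T = True leaves only P, so P = True.
In (¬P ∨ ¬S), ¬P is now false; ¬S must hold, so S = False.
From (S ∨ V) and S = False: V = True.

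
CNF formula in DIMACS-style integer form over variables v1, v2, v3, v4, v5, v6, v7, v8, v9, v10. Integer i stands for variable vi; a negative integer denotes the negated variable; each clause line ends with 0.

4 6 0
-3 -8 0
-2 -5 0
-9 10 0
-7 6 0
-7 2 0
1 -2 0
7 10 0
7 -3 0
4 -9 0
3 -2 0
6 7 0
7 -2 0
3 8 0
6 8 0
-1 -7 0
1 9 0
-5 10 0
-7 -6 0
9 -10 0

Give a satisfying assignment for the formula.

v1 = T, v2 = F, v3 = F, v4 = T, v5 = T, v6 = T, v7 = F, v8 = T, v9 = T, v10 = T

Check each clause:
  1. (v6 || v4) — v4 is true.
  2. (!v3 || !v8) — !v3 is true.
  3. (!v5 || !v2) — !v2 is true.
  4. (v10 || !v9) — v10 is true.
  5. (!v7 || v6) — !v7 is true.
  6. (v2 || !v7) — !v7 is true.
  7. (v1 || !v2) — v1 is true.
  8. (v7 || v10) — v10 is true.
  9. (v7 || !v3) — !v3 is true.
  10. (!v9 || v4) — v4 is true.
  11. (v3 || !v2) — !v2 is true.
  12. (v6 || v7) — v6 is true.
  13. (v7 || !v2) — !v2 is true.
  14. (v3 || v8) — v8 is true.
  15. (v8 || v6) — v8 is true.
  16. (!v1 || !v7) — !v7 is true.
  17. (v1 || v9) — v9 is true.
  18. (v10 || !v5) — v10 is true.
  19. (!v7 || !v6) — !v7 is true.
  20. (v9 || !v10) — v9 is true.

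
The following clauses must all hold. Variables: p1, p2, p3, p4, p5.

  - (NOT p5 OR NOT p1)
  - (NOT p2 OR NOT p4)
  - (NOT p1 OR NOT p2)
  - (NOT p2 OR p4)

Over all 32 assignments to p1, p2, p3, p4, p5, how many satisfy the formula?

12

Case analysis on p2 and p1:
  p2=T, p1=T: a clause becomes empty — 0.
  p2=T, p1=F: a clause becomes empty — 0.
  p2=F, p1=T: remaining (p3,p4,p5) ∈ {(F,F,F); (F,T,F); (T,F,F); (T,T,F)} — 4.
  p2=F, p1=F: p3, p4, p5 free → 2^3 = 8.
Total: 0 + 0 + 4 + 8 = 12.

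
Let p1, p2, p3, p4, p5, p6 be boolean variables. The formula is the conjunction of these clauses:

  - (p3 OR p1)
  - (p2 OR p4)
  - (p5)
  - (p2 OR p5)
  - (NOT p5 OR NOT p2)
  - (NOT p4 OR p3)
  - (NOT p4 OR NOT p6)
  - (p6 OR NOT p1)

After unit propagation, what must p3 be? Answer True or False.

True

(p5) stands alone — p5 = True.
(NOT p2 OR NOT p5): since p5 = True, the clause reduces to (NOT p2). p2 = False.
In (p2 OR p4), p2 is now false; p4 must hold, so p4 = True.
(NOT p4 OR p3) with p4 = True leaves only p3, so p3 = True.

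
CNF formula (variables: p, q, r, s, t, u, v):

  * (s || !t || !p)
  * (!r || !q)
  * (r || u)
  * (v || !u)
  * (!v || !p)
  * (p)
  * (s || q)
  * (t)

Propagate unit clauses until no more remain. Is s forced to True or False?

(p) stands alone — p = True.
(!p || !v) with p = True leaves only !v, so v = False.
(!u || v): since v = False, the clause reduces to (!u). u = False.
(u || r) with u = False leaves only r, so r = True.
In (!r || !q), !r is now false; !q must hold, so q = False.
From (q || s) and q = False: s = True.

True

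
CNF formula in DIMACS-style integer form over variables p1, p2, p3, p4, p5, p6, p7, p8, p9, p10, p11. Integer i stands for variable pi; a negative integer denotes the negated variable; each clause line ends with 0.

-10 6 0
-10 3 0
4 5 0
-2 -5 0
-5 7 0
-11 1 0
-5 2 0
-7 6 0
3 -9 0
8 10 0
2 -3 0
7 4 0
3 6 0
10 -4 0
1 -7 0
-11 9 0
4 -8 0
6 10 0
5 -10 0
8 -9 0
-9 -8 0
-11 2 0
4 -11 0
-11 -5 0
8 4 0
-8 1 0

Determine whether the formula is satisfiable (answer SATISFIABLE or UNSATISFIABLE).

p4 = True:
  propagation gives p10=True, p6=True, p3=True, p2=True; an empty clause results — contradiction.
p4 = False:
  propagation gives p5=True, p2=False; an empty clause results — contradiction.
Every branch closes, so no satisfying assignment exists.

UNSATISFIABLE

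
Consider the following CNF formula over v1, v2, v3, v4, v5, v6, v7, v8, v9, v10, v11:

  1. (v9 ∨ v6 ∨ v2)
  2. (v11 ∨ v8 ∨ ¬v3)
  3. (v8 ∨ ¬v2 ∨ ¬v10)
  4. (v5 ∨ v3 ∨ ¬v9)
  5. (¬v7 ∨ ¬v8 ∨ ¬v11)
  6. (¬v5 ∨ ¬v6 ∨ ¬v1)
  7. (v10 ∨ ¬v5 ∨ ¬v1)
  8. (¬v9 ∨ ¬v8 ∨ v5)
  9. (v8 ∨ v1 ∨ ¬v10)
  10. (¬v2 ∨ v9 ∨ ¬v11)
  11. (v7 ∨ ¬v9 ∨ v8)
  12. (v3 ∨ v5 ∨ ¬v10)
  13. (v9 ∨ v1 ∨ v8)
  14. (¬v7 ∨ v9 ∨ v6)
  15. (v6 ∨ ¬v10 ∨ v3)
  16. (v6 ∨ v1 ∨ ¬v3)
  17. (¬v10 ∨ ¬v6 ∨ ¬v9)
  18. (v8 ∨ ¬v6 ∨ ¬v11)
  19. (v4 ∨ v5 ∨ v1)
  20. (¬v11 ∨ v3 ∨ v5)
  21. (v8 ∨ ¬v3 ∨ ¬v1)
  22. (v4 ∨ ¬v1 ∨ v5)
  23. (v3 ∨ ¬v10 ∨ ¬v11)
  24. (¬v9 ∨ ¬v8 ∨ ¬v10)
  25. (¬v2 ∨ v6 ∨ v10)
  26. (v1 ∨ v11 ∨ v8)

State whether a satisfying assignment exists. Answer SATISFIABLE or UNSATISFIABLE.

SATISFIABLE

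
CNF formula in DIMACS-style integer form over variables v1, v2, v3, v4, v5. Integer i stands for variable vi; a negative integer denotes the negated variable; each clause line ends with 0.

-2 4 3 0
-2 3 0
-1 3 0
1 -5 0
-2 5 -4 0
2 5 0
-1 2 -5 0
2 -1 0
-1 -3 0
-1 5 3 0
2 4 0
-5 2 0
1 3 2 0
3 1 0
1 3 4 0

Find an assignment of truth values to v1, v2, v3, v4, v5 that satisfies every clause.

Try v1 = False.
  then v5 is forced to False.
  then v2 is forced to True.
  then v3 is forced to True.
  then v4 is forced to False.

v1=0, v2=1, v3=1, v4=0, v5=0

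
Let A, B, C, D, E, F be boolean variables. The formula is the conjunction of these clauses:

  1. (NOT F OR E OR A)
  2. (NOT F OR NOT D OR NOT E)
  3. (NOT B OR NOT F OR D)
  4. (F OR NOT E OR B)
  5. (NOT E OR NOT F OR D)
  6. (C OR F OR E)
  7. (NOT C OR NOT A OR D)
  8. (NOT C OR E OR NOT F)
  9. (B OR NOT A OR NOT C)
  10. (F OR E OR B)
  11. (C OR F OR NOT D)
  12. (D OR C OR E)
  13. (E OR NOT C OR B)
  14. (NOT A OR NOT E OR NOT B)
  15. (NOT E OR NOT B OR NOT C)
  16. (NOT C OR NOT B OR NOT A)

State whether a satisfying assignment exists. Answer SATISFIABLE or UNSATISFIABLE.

Set A = False and propagate.
Branch on B: take B = True.
For the remaining variables, C = True, D = True, E = False, F = False works.
So A=F, B=T, C=T, D=T, E=F, F=F is a satisfying assignment.

SATISFIABLE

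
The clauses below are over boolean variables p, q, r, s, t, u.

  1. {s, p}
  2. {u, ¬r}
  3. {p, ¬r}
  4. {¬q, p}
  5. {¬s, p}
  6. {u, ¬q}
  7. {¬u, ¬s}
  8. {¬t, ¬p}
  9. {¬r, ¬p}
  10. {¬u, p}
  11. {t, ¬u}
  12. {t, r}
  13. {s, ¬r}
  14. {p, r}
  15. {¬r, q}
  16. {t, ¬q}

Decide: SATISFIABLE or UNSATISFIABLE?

p = True:
  propagation gives t=False, r=False; an empty clause results — contradiction.
p = False:
  propagation gives s=True; an empty clause results — contradiction.
Every branch closes, so no satisfying assignment exists.

UNSATISFIABLE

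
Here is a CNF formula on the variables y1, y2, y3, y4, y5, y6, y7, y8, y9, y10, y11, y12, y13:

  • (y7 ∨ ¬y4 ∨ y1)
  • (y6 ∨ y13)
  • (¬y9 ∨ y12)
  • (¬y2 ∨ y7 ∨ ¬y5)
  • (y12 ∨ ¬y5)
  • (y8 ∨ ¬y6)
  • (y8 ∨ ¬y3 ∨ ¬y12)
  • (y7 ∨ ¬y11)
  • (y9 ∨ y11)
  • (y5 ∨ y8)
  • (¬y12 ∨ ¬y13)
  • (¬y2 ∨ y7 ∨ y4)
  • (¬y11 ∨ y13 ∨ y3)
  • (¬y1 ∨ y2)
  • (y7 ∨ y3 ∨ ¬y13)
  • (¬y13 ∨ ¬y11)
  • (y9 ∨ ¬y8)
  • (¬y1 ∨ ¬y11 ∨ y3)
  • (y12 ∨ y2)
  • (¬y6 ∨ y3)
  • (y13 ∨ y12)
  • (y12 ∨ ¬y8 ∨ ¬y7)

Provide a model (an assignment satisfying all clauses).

Try y1 = False.
Branch on y2: take y2 = False.
  then y12 is forced to True.
  then y13 is forced to False.
  then y6 is forced to True.
  then y8 is forced to True.
  then y9 is forced to True.
  then y3 is forced to True.
Try y4 = True.
  then y7 is forced to True.
y5, y10, y11 are now unconstrained; take y5 = True, y10 = False, y11 = True.
Every clause has at least one true literal under this assignment.

y1=F, y2=F, y3=T, y4=T, y5=T, y6=T, y7=T, y8=T, y9=T, y10=F, y11=T, y12=T, y13=F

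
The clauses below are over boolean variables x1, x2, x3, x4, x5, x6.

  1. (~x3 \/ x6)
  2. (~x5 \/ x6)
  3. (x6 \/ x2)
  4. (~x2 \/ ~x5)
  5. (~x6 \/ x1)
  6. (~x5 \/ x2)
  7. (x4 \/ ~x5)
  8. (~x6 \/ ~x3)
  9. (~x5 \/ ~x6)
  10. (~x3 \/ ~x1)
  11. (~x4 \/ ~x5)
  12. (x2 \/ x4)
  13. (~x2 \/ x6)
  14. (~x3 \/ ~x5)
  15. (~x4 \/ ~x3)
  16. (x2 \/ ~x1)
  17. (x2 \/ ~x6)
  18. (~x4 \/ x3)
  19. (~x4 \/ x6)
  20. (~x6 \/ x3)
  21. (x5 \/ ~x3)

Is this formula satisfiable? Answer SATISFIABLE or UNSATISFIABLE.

UNSATISFIABLE

x6 = True:
  propagation gives x1=True, x3=False; an empty clause results — contradiction.
x6 = False:
  propagation gives x3=False, x5=False, x2=True; an empty clause results — contradiction.
Every branch closes, so no satisfying assignment exists.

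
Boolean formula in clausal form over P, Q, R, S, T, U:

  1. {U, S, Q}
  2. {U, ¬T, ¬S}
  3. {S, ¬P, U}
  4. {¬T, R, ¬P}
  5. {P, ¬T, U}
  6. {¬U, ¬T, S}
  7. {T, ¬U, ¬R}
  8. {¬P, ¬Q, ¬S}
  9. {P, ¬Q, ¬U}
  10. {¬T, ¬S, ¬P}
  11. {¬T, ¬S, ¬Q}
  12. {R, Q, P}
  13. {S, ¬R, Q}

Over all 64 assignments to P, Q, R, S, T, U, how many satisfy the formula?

11

Split on S, then P.
  S=1, P=1: remaining (Q,R,T,U) ∈ {(0,0,0,0); (0,0,0,1); (0,1,0,0)} — 3.
  S=1, P=0: remaining (Q,R,T,U) ∈ {(0,1,0,0); (0,1,1,1); (1,0,0,0); (1,1,0,0)} — 4.
  S=0, P=1: remaining (Q,R,T,U) ∈ {(0,0,0,1); (1,0,0,1)} — 2.
  S=0, P=0: remaining (Q,R,T,U) ∈ {(1,0,0,0); (1,1,0,0)} — 2.
Total: 3 + 4 + 2 + 2 = 11.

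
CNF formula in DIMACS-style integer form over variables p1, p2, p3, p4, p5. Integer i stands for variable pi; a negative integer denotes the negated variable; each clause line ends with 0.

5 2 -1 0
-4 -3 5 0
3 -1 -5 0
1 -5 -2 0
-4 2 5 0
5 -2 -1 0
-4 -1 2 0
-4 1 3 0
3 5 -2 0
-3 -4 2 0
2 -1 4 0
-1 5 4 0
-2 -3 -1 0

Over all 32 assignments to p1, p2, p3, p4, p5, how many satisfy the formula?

5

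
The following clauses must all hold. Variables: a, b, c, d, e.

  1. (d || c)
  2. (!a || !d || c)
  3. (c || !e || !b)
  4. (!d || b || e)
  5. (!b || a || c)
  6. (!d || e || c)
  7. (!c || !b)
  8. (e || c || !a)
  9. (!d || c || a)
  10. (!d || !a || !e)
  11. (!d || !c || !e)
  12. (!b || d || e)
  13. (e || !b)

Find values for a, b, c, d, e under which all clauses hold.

Branch on a: take a = False.
Branch on b: take b = False.
For the remaining variables, c = True, d = False, e = False works.
Every clause has at least one true literal under this assignment.

a=False, b=False, c=True, d=False, e=False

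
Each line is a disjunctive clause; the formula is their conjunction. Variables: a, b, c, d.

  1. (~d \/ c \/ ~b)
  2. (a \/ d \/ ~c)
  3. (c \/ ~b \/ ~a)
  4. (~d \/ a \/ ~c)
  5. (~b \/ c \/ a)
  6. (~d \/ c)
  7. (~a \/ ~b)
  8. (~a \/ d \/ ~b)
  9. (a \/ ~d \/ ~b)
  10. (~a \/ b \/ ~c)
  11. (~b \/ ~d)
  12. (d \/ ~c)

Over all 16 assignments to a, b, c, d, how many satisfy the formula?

2

The models are:
  a=0 b=0 c=0 d=0
  a=1 b=0 c=0 d=0
Count: 2.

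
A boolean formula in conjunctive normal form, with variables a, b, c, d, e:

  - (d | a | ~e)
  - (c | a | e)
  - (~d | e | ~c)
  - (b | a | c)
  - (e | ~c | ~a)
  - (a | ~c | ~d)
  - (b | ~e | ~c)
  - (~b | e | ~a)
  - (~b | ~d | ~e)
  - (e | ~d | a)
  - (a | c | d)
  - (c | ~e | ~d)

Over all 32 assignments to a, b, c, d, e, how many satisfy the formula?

7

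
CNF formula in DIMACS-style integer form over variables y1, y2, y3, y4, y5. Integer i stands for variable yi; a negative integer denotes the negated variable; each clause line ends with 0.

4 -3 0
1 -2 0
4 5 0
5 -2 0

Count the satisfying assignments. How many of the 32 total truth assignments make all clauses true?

13

Split on y2, then y4.
  y2=T, y4=T: remaining (y1,y3,y5) ∈ {(T,F,T); (T,T,T)} — 2.
  y2=T, y4=F: remaining (y1,y3,y5) ∈ {(T,F,T)} — 1.
  y2=F, y4=T: y1, y3, y5 free → 2^3 = 8.
  y2=F, y4=F: remaining (y1,y3,y5) ∈ {(F,F,T); (T,F,T)} — 2.
Total: 2 + 1 + 8 + 2 = 13.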